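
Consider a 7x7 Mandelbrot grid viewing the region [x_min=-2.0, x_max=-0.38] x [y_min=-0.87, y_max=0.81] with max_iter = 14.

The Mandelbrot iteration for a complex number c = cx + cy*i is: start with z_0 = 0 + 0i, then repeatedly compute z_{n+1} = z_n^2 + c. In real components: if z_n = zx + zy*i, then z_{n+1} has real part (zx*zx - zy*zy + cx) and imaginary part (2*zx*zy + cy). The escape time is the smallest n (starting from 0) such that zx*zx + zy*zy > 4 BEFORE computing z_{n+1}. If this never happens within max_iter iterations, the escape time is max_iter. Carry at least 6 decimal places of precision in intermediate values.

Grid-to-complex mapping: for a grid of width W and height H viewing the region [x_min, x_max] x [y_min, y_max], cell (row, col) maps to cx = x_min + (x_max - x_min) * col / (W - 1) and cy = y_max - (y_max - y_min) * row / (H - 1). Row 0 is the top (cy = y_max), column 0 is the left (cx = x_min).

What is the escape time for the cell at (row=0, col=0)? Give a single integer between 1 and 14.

z_0 = 0 + 0i, c = -2.0000 + 0.8100i
Iter 1: z = -2.0000 + 0.8100i, |z|^2 = 4.6561
Escaped at iteration 1

Answer: 1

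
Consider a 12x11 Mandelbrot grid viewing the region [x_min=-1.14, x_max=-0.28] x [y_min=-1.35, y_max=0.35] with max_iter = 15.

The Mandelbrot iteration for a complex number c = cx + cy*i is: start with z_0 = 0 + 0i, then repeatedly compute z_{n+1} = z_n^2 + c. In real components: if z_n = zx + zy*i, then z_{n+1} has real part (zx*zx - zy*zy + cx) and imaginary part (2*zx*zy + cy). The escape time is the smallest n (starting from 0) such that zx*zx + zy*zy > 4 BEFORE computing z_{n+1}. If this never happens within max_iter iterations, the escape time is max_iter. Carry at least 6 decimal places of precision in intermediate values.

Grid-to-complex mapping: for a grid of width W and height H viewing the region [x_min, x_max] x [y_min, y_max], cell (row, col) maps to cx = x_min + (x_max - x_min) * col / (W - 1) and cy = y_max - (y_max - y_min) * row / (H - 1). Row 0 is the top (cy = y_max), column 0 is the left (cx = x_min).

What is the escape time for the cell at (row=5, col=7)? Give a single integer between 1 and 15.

z_0 = 0 + 0i, c = -0.5927 + -0.5000i
Iter 1: z = -0.5927 + -0.5000i, |z|^2 = 0.6013
Iter 2: z = -0.4914 + 0.0927i, |z|^2 = 0.2501
Iter 3: z = -0.3599 + -0.5911i, |z|^2 = 0.4789
Iter 4: z = -0.8127 + -0.0746i, |z|^2 = 0.6660
Iter 5: z = 0.0622 + -0.3788i, |z|^2 = 0.1474
Iter 6: z = -0.7324 + -0.5471i, |z|^2 = 0.8357
Iter 7: z = -0.3557 + 0.3013i, |z|^2 = 0.2173
Iter 8: z = -0.5570 + -0.7144i, |z|^2 = 0.8206
Iter 9: z = -0.7928 + 0.2958i, |z|^2 = 0.7160
Iter 10: z = -0.0518 + -0.9690i, |z|^2 = 0.9417
Iter 11: z = -1.5291 + -0.3996i, |z|^2 = 2.4977
Iter 12: z = 1.5856 + 0.7222i, |z|^2 = 3.0356
Iter 13: z = 1.3998 + 1.7901i, |z|^2 = 5.1640
Escaped at iteration 13

Answer: 13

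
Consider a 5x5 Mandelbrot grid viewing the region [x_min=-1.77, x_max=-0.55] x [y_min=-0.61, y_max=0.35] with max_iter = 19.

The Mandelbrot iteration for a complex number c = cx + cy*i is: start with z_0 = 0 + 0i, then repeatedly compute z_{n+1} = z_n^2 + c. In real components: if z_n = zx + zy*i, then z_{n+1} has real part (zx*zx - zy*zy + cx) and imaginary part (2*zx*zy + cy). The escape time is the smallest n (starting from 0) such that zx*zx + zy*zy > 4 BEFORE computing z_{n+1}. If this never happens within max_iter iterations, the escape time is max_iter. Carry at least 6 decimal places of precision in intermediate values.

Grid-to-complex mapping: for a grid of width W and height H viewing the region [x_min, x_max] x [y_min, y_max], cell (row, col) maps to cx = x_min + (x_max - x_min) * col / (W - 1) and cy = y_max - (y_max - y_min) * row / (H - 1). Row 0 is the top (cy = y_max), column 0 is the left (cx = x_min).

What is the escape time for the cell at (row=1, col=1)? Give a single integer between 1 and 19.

z_0 = 0 + 0i, c = -1.4650 + 0.1100i
Iter 1: z = -1.4650 + 0.1100i, |z|^2 = 2.1583
Iter 2: z = 0.6691 + -0.2123i, |z|^2 = 0.4928
Iter 3: z = -1.0623 + -0.1741i, |z|^2 = 1.1589
Iter 4: z = -0.3667 + 0.4799i, |z|^2 = 0.3648
Iter 5: z = -1.5608 + -0.2420i, |z|^2 = 2.4948
Iter 6: z = 0.9126 + 0.8655i, |z|^2 = 1.5820
Iter 7: z = -1.3812 + 1.6898i, |z|^2 = 4.7631
Escaped at iteration 7

Answer: 7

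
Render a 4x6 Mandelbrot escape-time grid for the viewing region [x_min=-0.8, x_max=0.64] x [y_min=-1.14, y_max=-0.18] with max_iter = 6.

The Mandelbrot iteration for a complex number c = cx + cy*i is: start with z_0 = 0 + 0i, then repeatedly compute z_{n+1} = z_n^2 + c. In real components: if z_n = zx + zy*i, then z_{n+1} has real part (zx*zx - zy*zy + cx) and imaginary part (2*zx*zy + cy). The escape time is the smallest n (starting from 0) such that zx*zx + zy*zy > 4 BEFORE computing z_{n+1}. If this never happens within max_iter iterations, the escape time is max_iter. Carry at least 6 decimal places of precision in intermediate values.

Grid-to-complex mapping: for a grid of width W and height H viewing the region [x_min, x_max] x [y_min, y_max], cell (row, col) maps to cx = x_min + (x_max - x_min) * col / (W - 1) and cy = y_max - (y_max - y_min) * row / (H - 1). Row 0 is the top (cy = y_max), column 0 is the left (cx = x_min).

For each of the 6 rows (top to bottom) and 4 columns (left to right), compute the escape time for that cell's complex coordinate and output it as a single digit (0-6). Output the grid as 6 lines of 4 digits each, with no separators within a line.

Answer: 6664
6663
5663
4663
3542
3432

Derivation:
(row=0, col=0): c = -0.8000 + -0.1800i → escape time 6
(row=0, col=1): c = -0.3200 + -0.1800i → escape time 6
(row=0, col=2): c = 0.1600 + -0.1800i → escape time 6
(row=0, col=3): c = 0.6400 + -0.1800i → escape time 4
(row=1, col=0): c = -0.8000 + -0.3720i → escape time 6
(row=1, col=1): c = -0.3200 + -0.3720i → escape time 6
(row=1, col=2): c = 0.1600 + -0.3720i → escape time 6
(row=1, col=3): c = 0.6400 + -0.3720i → escape time 3
(row=2, col=0): c = -0.8000 + -0.5640i → escape time 5
(row=2, col=1): c = -0.3200 + -0.5640i → escape time 6
(row=2, col=2): c = 0.1600 + -0.5640i → escape time 6
(row=2, col=3): c = 0.6400 + -0.5640i → escape time 3
(row=3, col=0): c = -0.8000 + -0.7560i → escape time 4
(row=3, col=1): c = -0.3200 + -0.7560i → escape time 6
(row=3, col=2): c = 0.1600 + -0.7560i → escape time 6
(row=3, col=3): c = 0.6400 + -0.7560i → escape time 3
(row=4, col=0): c = -0.8000 + -0.9480i → escape time 3
(row=4, col=1): c = -0.3200 + -0.9480i → escape time 5
(row=4, col=2): c = 0.1600 + -0.9480i → escape time 4
(row=4, col=3): c = 0.6400 + -0.9480i → escape time 2
(row=5, col=0): c = -0.8000 + -1.1400i → escape time 3
(row=5, col=1): c = -0.3200 + -1.1400i → escape time 4
(row=5, col=2): c = 0.1600 + -1.1400i → escape time 3
(row=5, col=3): c = 0.6400 + -1.1400i → escape time 2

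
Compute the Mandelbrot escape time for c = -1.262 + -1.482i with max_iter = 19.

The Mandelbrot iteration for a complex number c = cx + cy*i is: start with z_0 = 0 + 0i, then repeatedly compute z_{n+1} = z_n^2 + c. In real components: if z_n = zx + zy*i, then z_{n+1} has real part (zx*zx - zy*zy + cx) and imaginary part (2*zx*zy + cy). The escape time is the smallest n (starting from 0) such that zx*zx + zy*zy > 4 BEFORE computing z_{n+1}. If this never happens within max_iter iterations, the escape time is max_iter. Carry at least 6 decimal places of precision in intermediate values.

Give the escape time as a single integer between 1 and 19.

z_0 = 0 + 0i, c = -1.2620 + -1.4820i
Iter 1: z = -1.2620 + -1.4820i, |z|^2 = 3.7890
Iter 2: z = -1.8657 + 2.2586i, |z|^2 = 8.5819
Escaped at iteration 2

Answer: 2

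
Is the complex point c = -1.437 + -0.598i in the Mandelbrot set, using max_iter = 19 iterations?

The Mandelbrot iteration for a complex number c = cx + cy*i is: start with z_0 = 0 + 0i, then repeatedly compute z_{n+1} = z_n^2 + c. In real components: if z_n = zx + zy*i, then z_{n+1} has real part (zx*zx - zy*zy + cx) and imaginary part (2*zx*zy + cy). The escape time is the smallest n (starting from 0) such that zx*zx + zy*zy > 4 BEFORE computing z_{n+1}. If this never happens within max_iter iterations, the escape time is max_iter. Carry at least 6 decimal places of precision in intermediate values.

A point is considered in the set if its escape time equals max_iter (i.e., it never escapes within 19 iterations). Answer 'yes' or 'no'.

z_0 = 0 + 0i, c = -1.4370 + -0.5980i
Iter 1: z = -1.4370 + -0.5980i, |z|^2 = 2.4226
Iter 2: z = 0.2704 + 1.1207i, |z|^2 = 1.3290
Iter 3: z = -2.6198 + 0.0080i, |z|^2 = 6.8632
Escaped at iteration 3

Answer: no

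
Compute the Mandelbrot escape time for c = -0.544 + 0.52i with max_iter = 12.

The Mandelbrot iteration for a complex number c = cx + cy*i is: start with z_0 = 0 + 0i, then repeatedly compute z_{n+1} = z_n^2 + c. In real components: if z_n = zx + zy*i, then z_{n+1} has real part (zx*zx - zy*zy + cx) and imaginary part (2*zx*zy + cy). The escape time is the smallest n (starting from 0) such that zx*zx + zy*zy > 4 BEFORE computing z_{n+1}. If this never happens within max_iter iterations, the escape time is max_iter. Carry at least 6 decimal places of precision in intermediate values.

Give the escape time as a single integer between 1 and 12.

Answer: 12

Derivation:
z_0 = 0 + 0i, c = -0.5440 + 0.5200i
Iter 1: z = -0.5440 + 0.5200i, |z|^2 = 0.5663
Iter 2: z = -0.5185 + -0.0458i, |z|^2 = 0.2709
Iter 3: z = -0.2773 + 0.5674i, |z|^2 = 0.3989
Iter 4: z = -0.7891 + 0.2053i, |z|^2 = 0.6648
Iter 5: z = 0.0365 + 0.1960i, |z|^2 = 0.0397
Iter 6: z = -0.5811 + 0.5343i, |z|^2 = 0.6231
Iter 7: z = -0.4919 + -0.1010i, |z|^2 = 0.2521
Iter 8: z = -0.3123 + 0.6193i, |z|^2 = 0.4811
Iter 9: z = -0.8300 + 0.1332i, |z|^2 = 0.7067
Iter 10: z = 0.1272 + 0.2989i, |z|^2 = 0.1055
Iter 11: z = -0.6171 + 0.5960i, |z|^2 = 0.7361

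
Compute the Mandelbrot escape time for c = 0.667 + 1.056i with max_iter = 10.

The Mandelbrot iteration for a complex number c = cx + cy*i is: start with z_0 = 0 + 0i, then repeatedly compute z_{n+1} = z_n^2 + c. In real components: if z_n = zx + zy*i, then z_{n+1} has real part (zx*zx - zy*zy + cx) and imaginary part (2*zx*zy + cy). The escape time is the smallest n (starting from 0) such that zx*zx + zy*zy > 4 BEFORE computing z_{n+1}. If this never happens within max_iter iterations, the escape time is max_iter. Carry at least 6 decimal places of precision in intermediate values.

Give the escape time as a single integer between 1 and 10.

Answer: 2

Derivation:
z_0 = 0 + 0i, c = 0.6670 + 1.0560i
Iter 1: z = 0.6670 + 1.0560i, |z|^2 = 1.5600
Iter 2: z = -0.0032 + 2.4647i, |z|^2 = 6.0748
Escaped at iteration 2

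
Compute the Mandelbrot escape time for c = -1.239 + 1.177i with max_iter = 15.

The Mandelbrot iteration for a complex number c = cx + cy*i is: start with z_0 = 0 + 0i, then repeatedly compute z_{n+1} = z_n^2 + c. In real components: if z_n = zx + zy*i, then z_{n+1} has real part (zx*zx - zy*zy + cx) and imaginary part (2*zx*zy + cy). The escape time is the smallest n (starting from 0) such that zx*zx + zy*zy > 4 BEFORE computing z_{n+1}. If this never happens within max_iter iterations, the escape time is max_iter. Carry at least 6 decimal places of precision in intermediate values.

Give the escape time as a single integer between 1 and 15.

Answer: 2

Derivation:
z_0 = 0 + 0i, c = -1.2390 + 1.1770i
Iter 1: z = -1.2390 + 1.1770i, |z|^2 = 2.9205
Iter 2: z = -1.0892 + -1.7396i, |z|^2 = 4.2126
Escaped at iteration 2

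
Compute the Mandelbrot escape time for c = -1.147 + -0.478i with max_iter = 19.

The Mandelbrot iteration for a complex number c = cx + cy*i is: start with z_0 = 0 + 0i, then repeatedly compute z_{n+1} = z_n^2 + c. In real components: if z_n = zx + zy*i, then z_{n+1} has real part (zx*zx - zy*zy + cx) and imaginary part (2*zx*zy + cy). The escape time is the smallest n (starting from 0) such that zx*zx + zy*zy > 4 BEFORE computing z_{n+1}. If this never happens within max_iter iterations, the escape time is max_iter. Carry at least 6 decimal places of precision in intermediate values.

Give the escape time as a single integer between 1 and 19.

z_0 = 0 + 0i, c = -1.1470 + -0.4780i
Iter 1: z = -1.1470 + -0.4780i, |z|^2 = 1.5441
Iter 2: z = -0.0599 + 0.6185i, |z|^2 = 0.3862
Iter 3: z = -1.5260 + -0.5521i, |z|^2 = 2.6334
Iter 4: z = 0.8769 + 1.2069i, |z|^2 = 2.2256
Iter 5: z = -1.8347 + 1.6386i, |z|^2 = 6.0513
Escaped at iteration 5

Answer: 5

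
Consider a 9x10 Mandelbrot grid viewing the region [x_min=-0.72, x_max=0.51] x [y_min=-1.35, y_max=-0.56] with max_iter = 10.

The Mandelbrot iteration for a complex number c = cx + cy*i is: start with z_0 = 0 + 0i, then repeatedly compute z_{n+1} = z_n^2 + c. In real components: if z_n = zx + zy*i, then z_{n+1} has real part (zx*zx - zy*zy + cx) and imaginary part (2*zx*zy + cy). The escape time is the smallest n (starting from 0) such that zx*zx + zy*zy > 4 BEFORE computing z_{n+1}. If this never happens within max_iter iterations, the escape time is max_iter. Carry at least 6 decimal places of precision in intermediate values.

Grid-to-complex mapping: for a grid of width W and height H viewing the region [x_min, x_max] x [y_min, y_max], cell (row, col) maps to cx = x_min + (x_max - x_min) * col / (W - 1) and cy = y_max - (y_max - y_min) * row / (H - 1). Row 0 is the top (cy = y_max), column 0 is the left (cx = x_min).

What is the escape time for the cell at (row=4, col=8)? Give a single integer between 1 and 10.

Answer: 3

Derivation:
z_0 = 0 + 0i, c = 0.5100 + -0.9111i
Iter 1: z = 0.5100 + -0.9111i, |z|^2 = 1.0902
Iter 2: z = -0.0600 + -1.8404i, |z|^2 = 3.3908
Iter 3: z = -2.8736 + -0.6902i, |z|^2 = 8.7341
Escaped at iteration 3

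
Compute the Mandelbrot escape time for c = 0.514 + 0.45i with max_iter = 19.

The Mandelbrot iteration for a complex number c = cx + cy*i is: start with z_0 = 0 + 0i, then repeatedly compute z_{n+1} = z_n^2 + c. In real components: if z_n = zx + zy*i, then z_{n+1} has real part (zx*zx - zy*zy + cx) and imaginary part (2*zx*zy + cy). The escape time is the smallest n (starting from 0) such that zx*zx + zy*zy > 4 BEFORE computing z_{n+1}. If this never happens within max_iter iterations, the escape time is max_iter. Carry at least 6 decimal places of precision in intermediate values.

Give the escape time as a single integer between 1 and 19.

Answer: 5

Derivation:
z_0 = 0 + 0i, c = 0.5140 + 0.4500i
Iter 1: z = 0.5140 + 0.4500i, |z|^2 = 0.4667
Iter 2: z = 0.5757 + 0.9126i, |z|^2 = 1.1643
Iter 3: z = 0.0126 + 1.5008i, |z|^2 = 2.2524
Iter 4: z = -1.7381 + 0.4878i, |z|^2 = 3.2590
Iter 5: z = 3.2971 + -1.2456i, |z|^2 = 12.4228
Escaped at iteration 5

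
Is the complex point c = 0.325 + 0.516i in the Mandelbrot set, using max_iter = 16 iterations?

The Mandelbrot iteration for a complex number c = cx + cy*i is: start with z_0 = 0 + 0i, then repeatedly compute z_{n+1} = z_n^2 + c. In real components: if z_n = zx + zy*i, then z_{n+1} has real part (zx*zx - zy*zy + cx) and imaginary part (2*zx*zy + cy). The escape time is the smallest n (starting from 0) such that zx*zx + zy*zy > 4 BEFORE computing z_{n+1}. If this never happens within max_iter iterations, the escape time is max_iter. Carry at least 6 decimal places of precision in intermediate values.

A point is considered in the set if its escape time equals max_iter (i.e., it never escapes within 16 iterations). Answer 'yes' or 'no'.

z_0 = 0 + 0i, c = 0.3250 + 0.5160i
Iter 1: z = 0.3250 + 0.5160i, |z|^2 = 0.3719
Iter 2: z = 0.1644 + 0.8514i, |z|^2 = 0.7519
Iter 3: z = -0.3729 + 0.7959i, |z|^2 = 0.7725
Iter 4: z = -0.1694 + -0.0775i, |z|^2 = 0.0347
Iter 5: z = 0.3477 + 0.5423i, |z|^2 = 0.4149
Iter 6: z = 0.1518 + 0.8931i, |z|^2 = 0.8206
Iter 7: z = -0.4495 + 0.7872i, |z|^2 = 0.8218
Iter 8: z = -0.0926 + -0.1918i, |z|^2 = 0.0453
Iter 9: z = 0.2968 + 0.5515i, |z|^2 = 0.3923
Iter 10: z = 0.1089 + 0.8434i, |z|^2 = 0.7232
Iter 11: z = -0.3744 + 0.6997i, |z|^2 = 0.6298
Iter 12: z = -0.0244 + -0.0080i, |z|^2 = 0.0007
Iter 13: z = 0.3255 + 0.5164i, |z|^2 = 0.3726
Iter 14: z = 0.1643 + 0.8522i, |z|^2 = 0.7532
Iter 15: z = -0.3743 + 0.7961i, |z|^2 = 0.7738
Did not escape in 16 iterations → in set

Answer: yes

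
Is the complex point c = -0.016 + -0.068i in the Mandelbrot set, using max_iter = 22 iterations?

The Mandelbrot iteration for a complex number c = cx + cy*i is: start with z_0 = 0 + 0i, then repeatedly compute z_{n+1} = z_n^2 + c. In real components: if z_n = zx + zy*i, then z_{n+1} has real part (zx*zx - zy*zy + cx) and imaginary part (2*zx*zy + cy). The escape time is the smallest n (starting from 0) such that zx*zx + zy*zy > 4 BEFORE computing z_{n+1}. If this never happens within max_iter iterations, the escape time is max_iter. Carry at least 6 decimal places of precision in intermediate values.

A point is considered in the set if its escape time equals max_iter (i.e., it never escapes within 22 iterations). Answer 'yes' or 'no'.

Answer: yes

Derivation:
z_0 = 0 + 0i, c = -0.0160 + -0.0680i
Iter 1: z = -0.0160 + -0.0680i, |z|^2 = 0.0049
Iter 2: z = -0.0204 + -0.0658i, |z|^2 = 0.0047
Iter 3: z = -0.0199 + -0.0653i, |z|^2 = 0.0047
Iter 4: z = -0.0199 + -0.0654i, |z|^2 = 0.0047
Iter 5: z = -0.0199 + -0.0654i, |z|^2 = 0.0047
Iter 6: z = -0.0199 + -0.0654i, |z|^2 = 0.0047
Iter 7: z = -0.0199 + -0.0654i, |z|^2 = 0.0047
Iter 8: z = -0.0199 + -0.0654i, |z|^2 = 0.0047
Iter 9: z = -0.0199 + -0.0654i, |z|^2 = 0.0047
Iter 10: z = -0.0199 + -0.0654i, |z|^2 = 0.0047
Iter 11: z = -0.0199 + -0.0654i, |z|^2 = 0.0047
Iter 12: z = -0.0199 + -0.0654i, |z|^2 = 0.0047
Iter 13: z = -0.0199 + -0.0654i, |z|^2 = 0.0047
Iter 14: z = -0.0199 + -0.0654i, |z|^2 = 0.0047
Iter 15: z = -0.0199 + -0.0654i, |z|^2 = 0.0047
Iter 16: z = -0.0199 + -0.0654i, |z|^2 = 0.0047
Iter 17: z = -0.0199 + -0.0654i, |z|^2 = 0.0047
Iter 18: z = -0.0199 + -0.0654i, |z|^2 = 0.0047
Iter 19: z = -0.0199 + -0.0654i, |z|^2 = 0.0047
Iter 20: z = -0.0199 + -0.0654i, |z|^2 = 0.0047
Iter 21: z = -0.0199 + -0.0654i, |z|^2 = 0.0047
Did not escape in 22 iterations → in set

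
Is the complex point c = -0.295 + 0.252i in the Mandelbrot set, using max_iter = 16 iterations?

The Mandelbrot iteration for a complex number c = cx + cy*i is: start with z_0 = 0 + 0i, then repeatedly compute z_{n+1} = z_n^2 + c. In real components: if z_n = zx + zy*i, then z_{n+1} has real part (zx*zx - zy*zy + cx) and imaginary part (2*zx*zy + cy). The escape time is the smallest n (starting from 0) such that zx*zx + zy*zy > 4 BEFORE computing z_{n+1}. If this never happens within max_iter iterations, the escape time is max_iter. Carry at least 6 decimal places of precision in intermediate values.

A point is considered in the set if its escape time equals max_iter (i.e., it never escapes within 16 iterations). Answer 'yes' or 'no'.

z_0 = 0 + 0i, c = -0.2950 + 0.2520i
Iter 1: z = -0.2950 + 0.2520i, |z|^2 = 0.1505
Iter 2: z = -0.2715 + 0.1033i, |z|^2 = 0.0844
Iter 3: z = -0.2320 + 0.1959i, |z|^2 = 0.0922
Iter 4: z = -0.2796 + 0.1611i, |z|^2 = 0.1041
Iter 5: z = -0.2428 + 0.1619i, |z|^2 = 0.0852
Iter 6: z = -0.2623 + 0.1734i, |z|^2 = 0.0988
Iter 7: z = -0.2563 + 0.1611i, |z|^2 = 0.0916
Iter 8: z = -0.2553 + 0.1694i, |z|^2 = 0.0939
Iter 9: z = -0.2586 + 0.1655i, |z|^2 = 0.0942
Iter 10: z = -0.2555 + 0.1664i, |z|^2 = 0.0930
Iter 11: z = -0.2574 + 0.1669i, |z|^2 = 0.0941
Iter 12: z = -0.2566 + 0.1661i, |z|^2 = 0.0934
Iter 13: z = -0.2567 + 0.1668i, |z|^2 = 0.0937
Iter 14: z = -0.2569 + 0.1664i, |z|^2 = 0.0937
Iter 15: z = -0.2567 + 0.1665i, |z|^2 = 0.0936
Did not escape in 16 iterations → in set

Answer: yes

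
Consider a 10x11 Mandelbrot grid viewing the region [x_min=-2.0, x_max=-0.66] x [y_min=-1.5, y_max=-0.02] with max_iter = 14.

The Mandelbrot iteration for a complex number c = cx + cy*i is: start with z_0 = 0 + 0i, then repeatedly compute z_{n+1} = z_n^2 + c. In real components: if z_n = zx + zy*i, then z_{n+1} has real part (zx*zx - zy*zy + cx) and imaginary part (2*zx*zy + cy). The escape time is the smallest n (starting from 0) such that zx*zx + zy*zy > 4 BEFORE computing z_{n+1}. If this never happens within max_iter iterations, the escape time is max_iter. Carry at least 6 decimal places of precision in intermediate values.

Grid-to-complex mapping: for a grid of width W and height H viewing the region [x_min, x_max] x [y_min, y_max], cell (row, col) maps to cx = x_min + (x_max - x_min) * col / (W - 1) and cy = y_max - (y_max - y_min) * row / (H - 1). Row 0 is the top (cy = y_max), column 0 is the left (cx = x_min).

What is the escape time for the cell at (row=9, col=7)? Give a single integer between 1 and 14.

Answer: 2

Derivation:
z_0 = 0 + 0i, c = -0.9578 + -1.3520i
Iter 1: z = -0.9578 + -1.3520i, |z|^2 = 2.7452
Iter 2: z = -1.8683 + 1.2378i, |z|^2 = 5.0229
Escaped at iteration 2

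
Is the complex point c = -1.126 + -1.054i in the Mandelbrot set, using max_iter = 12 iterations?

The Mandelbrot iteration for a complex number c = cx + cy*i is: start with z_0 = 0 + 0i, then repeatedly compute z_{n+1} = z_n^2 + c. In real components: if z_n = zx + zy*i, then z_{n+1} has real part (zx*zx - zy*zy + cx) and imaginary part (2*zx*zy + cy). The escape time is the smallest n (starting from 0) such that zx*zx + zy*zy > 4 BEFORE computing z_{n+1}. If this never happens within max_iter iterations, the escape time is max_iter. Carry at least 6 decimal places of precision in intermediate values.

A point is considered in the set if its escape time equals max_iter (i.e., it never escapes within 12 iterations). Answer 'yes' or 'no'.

z_0 = 0 + 0i, c = -1.1260 + -1.0540i
Iter 1: z = -1.1260 + -1.0540i, |z|^2 = 2.3788
Iter 2: z = -0.9690 + 1.3196i, |z|^2 = 2.6804
Iter 3: z = -1.9283 + -3.6115i, |z|^2 = 16.7614
Escaped at iteration 3

Answer: no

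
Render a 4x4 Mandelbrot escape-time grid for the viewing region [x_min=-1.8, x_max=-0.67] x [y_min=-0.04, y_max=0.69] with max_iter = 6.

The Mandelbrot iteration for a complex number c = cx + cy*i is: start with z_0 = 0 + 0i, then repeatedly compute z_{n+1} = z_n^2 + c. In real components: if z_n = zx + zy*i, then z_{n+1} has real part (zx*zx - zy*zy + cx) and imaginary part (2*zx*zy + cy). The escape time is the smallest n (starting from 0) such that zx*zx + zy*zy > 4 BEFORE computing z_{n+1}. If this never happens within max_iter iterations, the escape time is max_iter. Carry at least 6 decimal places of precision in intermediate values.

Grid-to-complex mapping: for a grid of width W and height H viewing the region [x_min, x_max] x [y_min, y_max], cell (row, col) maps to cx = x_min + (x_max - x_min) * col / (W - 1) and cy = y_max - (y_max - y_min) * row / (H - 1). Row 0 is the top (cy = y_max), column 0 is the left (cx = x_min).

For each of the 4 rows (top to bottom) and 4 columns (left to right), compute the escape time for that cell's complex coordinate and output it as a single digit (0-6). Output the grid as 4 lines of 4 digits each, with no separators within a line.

Answer: 2345
3456
4566
6666

Derivation:
(row=0, col=0): c = -1.8000 + 0.6900i → escape time 2
(row=0, col=1): c = -1.4233 + 0.6900i → escape time 3
(row=0, col=2): c = -1.0467 + 0.6900i → escape time 4
(row=0, col=3): c = -0.6700 + 0.6900i → escape time 5
(row=1, col=0): c = -1.8000 + 0.4467i → escape time 3
(row=1, col=1): c = -1.4233 + 0.4467i → escape time 4
(row=1, col=2): c = -1.0467 + 0.4467i → escape time 5
(row=1, col=3): c = -0.6700 + 0.4467i → escape time 6
(row=2, col=0): c = -1.8000 + 0.2033i → escape time 4
(row=2, col=1): c = -1.4233 + 0.2033i → escape time 5
(row=2, col=2): c = -1.0467 + 0.2033i → escape time 6
(row=2, col=3): c = -0.6700 + 0.2033i → escape time 6
(row=3, col=0): c = -1.8000 + -0.0400i → escape time 6
(row=3, col=1): c = -1.4233 + -0.0400i → escape time 6
(row=3, col=2): c = -1.0467 + -0.0400i → escape time 6
(row=3, col=3): c = -0.6700 + -0.0400i → escape time 6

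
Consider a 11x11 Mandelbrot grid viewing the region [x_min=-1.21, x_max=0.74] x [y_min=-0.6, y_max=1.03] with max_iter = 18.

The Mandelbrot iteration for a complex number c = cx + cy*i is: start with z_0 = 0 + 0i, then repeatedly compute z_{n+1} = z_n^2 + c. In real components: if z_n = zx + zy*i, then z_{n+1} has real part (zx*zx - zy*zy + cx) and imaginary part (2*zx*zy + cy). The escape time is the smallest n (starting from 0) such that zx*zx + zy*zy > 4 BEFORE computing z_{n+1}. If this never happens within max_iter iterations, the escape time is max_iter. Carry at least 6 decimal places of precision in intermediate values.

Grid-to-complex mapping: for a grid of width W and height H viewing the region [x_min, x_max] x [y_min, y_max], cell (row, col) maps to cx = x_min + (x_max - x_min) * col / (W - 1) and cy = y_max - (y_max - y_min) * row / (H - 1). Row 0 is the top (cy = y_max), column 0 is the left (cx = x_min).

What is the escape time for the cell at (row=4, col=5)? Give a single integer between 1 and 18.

Answer: 18

Derivation:
z_0 = 0 + 0i, c = -0.2350 + 0.3780i
Iter 1: z = -0.2350 + 0.3780i, |z|^2 = 0.1981
Iter 2: z = -0.3227 + 0.2003i, |z|^2 = 0.1442
Iter 3: z = -0.1710 + 0.2487i, |z|^2 = 0.0911
Iter 4: z = -0.2676 + 0.2929i, |z|^2 = 0.1574
Iter 5: z = -0.2492 + 0.2212i, |z|^2 = 0.1110
Iter 6: z = -0.2218 + 0.2677i, |z|^2 = 0.1209
Iter 7: z = -0.2575 + 0.2592i, |z|^2 = 0.1335
Iter 8: z = -0.2359 + 0.2445i, |z|^2 = 0.1154
Iter 9: z = -0.2391 + 0.2626i, |z|^2 = 0.1262
Iter 10: z = -0.2468 + 0.2524i, |z|^2 = 0.1246
Iter 11: z = -0.2378 + 0.2534i, |z|^2 = 0.1208
Iter 12: z = -0.2427 + 0.2575i, |z|^2 = 0.1252
Iter 13: z = -0.2424 + 0.2530i, |z|^2 = 0.1228
Iter 14: z = -0.2403 + 0.2553i, |z|^2 = 0.1229
Iter 15: z = -0.2425 + 0.2553i, |z|^2 = 0.1240
Iter 16: z = -0.2414 + 0.2542i, |z|^2 = 0.1229
Iter 17: z = -0.2413 + 0.2553i, |z|^2 = 0.1234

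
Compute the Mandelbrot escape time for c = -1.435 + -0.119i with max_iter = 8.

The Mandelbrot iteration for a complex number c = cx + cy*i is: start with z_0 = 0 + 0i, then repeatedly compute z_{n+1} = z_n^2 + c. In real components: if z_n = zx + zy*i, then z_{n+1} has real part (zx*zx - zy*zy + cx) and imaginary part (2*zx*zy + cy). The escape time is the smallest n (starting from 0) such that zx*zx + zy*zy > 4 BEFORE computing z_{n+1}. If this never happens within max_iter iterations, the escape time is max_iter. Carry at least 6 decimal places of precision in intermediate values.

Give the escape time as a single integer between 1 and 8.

z_0 = 0 + 0i, c = -1.4350 + -0.1190i
Iter 1: z = -1.4350 + -0.1190i, |z|^2 = 2.0734
Iter 2: z = 0.6101 + 0.2225i, |z|^2 = 0.4217
Iter 3: z = -1.1123 + 0.1525i, |z|^2 = 1.2606
Iter 4: z = -0.2210 + -0.4583i, |z|^2 = 0.2589
Iter 5: z = -1.5962 + 0.0835i, |z|^2 = 2.5549
Iter 6: z = 1.1059 + -0.3857i, |z|^2 = 1.3718
Iter 7: z = -0.3607 + -0.9720i, |z|^2 = 1.0749

Answer: 8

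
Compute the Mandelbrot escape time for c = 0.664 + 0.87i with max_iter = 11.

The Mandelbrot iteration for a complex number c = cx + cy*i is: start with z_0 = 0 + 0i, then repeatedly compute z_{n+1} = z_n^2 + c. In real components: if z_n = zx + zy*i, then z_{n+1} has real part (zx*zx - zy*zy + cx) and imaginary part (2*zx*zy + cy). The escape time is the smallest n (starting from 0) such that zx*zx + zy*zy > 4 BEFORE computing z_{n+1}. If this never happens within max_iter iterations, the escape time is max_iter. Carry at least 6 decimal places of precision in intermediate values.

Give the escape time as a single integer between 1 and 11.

Answer: 2

Derivation:
z_0 = 0 + 0i, c = 0.6640 + 0.8700i
Iter 1: z = 0.6640 + 0.8700i, |z|^2 = 1.1978
Iter 2: z = 0.3480 + 2.0254i, |z|^2 = 4.2232
Escaped at iteration 2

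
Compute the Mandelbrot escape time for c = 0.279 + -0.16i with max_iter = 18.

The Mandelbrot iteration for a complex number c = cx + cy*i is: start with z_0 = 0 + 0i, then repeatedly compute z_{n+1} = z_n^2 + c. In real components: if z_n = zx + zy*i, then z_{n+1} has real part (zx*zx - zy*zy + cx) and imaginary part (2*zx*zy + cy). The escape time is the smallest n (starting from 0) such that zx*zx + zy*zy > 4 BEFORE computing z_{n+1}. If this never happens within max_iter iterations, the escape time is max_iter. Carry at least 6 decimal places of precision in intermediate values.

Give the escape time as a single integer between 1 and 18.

z_0 = 0 + 0i, c = 0.2790 + -0.1600i
Iter 1: z = 0.2790 + -0.1600i, |z|^2 = 0.1034
Iter 2: z = 0.3312 + -0.2493i, |z|^2 = 0.1719
Iter 3: z = 0.3266 + -0.3251i, |z|^2 = 0.2124
Iter 4: z = 0.2799 + -0.3724i, |z|^2 = 0.2170
Iter 5: z = 0.2187 + -0.3685i, |z|^2 = 0.1836
Iter 6: z = 0.1911 + -0.3212i, |z|^2 = 0.1397
Iter 7: z = 0.2123 + -0.2827i, |z|^2 = 0.1250
Iter 8: z = 0.2442 + -0.2801i, |z|^2 = 0.1381
Iter 9: z = 0.2602 + -0.2968i, |z|^2 = 0.1558
Iter 10: z = 0.2586 + -0.3144i, |z|^2 = 0.1657
Iter 11: z = 0.2470 + -0.3226i, |z|^2 = 0.1651
Iter 12: z = 0.2359 + -0.3194i, |z|^2 = 0.1577
Iter 13: z = 0.2326 + -0.3107i, |z|^2 = 0.1507
Iter 14: z = 0.2366 + -0.3046i, |z|^2 = 0.1487
Iter 15: z = 0.2422 + -0.3041i, |z|^2 = 0.1512
Iter 16: z = 0.2452 + -0.3073i, |z|^2 = 0.1546
Iter 17: z = 0.2447 + -0.3107i, |z|^2 = 0.1564

Answer: 18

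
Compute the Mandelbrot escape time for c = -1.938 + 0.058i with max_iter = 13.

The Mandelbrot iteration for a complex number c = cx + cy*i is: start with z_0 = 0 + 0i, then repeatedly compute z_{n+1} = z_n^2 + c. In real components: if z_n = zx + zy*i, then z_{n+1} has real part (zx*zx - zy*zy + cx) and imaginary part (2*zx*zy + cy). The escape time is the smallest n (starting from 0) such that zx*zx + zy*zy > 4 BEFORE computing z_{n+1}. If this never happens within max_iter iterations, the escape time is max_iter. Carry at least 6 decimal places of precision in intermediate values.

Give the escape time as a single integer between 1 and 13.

Answer: 5

Derivation:
z_0 = 0 + 0i, c = -1.9380 + 0.0580i
Iter 1: z = -1.9380 + 0.0580i, |z|^2 = 3.7592
Iter 2: z = 1.8145 + -0.1668i, |z|^2 = 3.3202
Iter 3: z = 1.3265 + -0.5473i, |z|^2 = 2.0592
Iter 4: z = -0.4779 + -1.3941i, |z|^2 = 2.1720
Iter 5: z = -3.6531 + 1.3906i, |z|^2 = 15.2789
Escaped at iteration 5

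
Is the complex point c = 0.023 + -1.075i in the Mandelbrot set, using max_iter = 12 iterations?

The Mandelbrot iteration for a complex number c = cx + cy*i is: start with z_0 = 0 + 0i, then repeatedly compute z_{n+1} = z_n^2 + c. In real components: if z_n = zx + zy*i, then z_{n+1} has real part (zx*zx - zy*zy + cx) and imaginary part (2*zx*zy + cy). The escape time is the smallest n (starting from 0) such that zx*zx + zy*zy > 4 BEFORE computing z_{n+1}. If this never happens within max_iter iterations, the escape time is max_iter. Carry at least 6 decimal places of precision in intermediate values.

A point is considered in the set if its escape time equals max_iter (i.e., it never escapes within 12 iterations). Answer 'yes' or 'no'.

z_0 = 0 + 0i, c = 0.0230 + -1.0750i
Iter 1: z = 0.0230 + -1.0750i, |z|^2 = 1.1562
Iter 2: z = -1.1321 + -1.1244i, |z|^2 = 2.5460
Iter 3: z = 0.0403 + 1.4710i, |z|^2 = 2.1654
Iter 4: z = -2.1391 + -0.9566i, |z|^2 = 5.4909
Escaped at iteration 4

Answer: no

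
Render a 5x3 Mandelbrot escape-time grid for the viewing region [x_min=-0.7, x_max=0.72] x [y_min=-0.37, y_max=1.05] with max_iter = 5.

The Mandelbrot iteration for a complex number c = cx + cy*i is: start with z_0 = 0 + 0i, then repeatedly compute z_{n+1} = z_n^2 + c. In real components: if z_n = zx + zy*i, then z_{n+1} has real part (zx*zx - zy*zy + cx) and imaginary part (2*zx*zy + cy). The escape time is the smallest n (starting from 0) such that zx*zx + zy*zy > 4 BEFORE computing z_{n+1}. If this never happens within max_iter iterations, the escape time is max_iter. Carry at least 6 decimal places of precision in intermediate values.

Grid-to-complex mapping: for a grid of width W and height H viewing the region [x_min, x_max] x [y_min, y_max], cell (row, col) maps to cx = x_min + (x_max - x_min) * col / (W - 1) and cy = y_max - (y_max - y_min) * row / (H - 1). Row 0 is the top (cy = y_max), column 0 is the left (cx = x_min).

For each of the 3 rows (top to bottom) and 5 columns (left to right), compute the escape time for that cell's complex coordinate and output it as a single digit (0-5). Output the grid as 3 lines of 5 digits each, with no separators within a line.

(row=0, col=0): c = -0.7000 + 1.0500i → escape time 3
(row=0, col=1): c = -0.3450 + 1.0500i → escape time 4
(row=0, col=2): c = 0.0100 + 1.0500i → escape time 5
(row=0, col=3): c = 0.3650 + 1.0500i → escape time 3
(row=0, col=4): c = 0.7200 + 1.0500i → escape time 2
(row=1, col=0): c = -0.7000 + 0.3400i → escape time 5
(row=1, col=1): c = -0.3450 + 0.3400i → escape time 5
(row=1, col=2): c = 0.0100 + 0.3400i → escape time 5
(row=1, col=3): c = 0.3650 + 0.3400i → escape time 5
(row=1, col=4): c = 0.7200 + 0.3400i → escape time 3
(row=2, col=0): c = -0.7000 + -0.3700i → escape time 5
(row=2, col=1): c = -0.3450 + -0.3700i → escape time 5
(row=2, col=2): c = 0.0100 + -0.3700i → escape time 5
(row=2, col=3): c = 0.3650 + -0.3700i → escape time 5
(row=2, col=4): c = 0.7200 + -0.3700i → escape time 3

Answer: 34532
55553
55553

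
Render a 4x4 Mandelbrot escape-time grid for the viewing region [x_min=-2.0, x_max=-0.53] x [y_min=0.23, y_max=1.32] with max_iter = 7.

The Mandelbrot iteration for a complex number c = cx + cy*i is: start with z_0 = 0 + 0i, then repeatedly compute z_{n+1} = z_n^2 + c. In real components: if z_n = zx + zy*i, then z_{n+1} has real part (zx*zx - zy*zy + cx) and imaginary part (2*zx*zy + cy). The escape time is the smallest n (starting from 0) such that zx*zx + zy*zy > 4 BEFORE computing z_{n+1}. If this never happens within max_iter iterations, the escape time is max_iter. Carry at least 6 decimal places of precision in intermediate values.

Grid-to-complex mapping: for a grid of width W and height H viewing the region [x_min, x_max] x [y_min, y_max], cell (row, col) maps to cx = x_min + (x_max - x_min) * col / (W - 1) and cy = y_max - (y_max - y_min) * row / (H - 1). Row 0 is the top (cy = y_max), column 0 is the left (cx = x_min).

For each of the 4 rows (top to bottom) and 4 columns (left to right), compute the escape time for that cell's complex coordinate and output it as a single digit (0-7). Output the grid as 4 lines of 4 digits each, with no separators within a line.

(row=0, col=0): c = -2.0000 + 1.3200i → escape time 1
(row=0, col=1): c = -1.5100 + 1.3200i → escape time 1
(row=0, col=2): c = -1.0200 + 1.3200i → escape time 2
(row=0, col=3): c = -0.5300 + 1.3200i → escape time 3
(row=1, col=0): c = -2.0000 + 0.9567i → escape time 1
(row=1, col=1): c = -1.5100 + 0.9567i → escape time 3
(row=1, col=2): c = -1.0200 + 0.9567i → escape time 3
(row=1, col=3): c = -0.5300 + 0.9567i → escape time 4
(row=2, col=0): c = -2.0000 + 0.5933i → escape time 1
(row=2, col=1): c = -1.5100 + 0.5933i → escape time 3
(row=2, col=2): c = -1.0200 + 0.5933i → escape time 4
(row=2, col=3): c = -0.5300 + 0.5933i → escape time 7
(row=3, col=0): c = -2.0000 + 0.2300i → escape time 1
(row=3, col=1): c = -1.5100 + 0.2300i → escape time 5
(row=3, col=2): c = -1.0200 + 0.2300i → escape time 7
(row=3, col=3): c = -0.5300 + 0.2300i → escape time 7

Answer: 1123
1334
1347
1577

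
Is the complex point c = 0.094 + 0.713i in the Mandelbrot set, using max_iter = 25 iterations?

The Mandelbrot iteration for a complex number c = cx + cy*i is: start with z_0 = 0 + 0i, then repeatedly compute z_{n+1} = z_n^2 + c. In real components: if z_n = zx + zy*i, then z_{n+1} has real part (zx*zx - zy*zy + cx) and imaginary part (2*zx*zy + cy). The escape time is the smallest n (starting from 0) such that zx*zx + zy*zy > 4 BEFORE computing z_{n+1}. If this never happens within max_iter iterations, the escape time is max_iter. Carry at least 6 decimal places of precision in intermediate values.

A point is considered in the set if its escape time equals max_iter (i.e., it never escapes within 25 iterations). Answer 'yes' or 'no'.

Answer: no

Derivation:
z_0 = 0 + 0i, c = 0.0940 + 0.7130i
Iter 1: z = 0.0940 + 0.7130i, |z|^2 = 0.5172
Iter 2: z = -0.4055 + 0.8470i, |z|^2 = 0.8819
Iter 3: z = -0.4590 + 0.0260i, |z|^2 = 0.2114
Iter 4: z = 0.3040 + 0.6891i, |z|^2 = 0.5673
Iter 5: z = -0.2885 + 1.1320i, |z|^2 = 1.3647
Iter 6: z = -1.1043 + 0.0599i, |z|^2 = 1.2230
Iter 7: z = 1.3099 + 0.5808i, |z|^2 = 2.0531
Iter 8: z = 1.4725 + 2.2345i, |z|^2 = 7.1611
Escaped at iteration 8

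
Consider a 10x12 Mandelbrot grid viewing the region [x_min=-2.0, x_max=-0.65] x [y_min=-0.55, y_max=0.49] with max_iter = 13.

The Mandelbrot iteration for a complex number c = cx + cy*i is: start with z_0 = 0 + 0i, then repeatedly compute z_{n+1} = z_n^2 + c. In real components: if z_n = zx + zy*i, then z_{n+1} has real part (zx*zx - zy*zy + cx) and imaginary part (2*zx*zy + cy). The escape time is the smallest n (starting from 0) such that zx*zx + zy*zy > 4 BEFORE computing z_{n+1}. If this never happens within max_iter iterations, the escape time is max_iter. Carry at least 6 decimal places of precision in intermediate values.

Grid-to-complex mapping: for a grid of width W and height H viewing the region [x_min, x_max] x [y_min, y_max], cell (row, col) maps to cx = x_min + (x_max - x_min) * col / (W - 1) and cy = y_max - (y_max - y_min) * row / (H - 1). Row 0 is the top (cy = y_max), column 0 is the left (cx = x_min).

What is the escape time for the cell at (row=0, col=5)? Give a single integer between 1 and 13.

z_0 = 0 + 0i, c = -1.2500 + 0.4900i
Iter 1: z = -1.2500 + 0.4900i, |z|^2 = 1.8026
Iter 2: z = 0.0724 + -0.7350i, |z|^2 = 0.5455
Iter 3: z = -1.7850 + 0.3836i, |z|^2 = 3.3333
Iter 4: z = 1.7890 + -0.8793i, |z|^2 = 3.9739
Iter 5: z = 1.1774 + -2.6563i, |z|^2 = 8.4425
Escaped at iteration 5

Answer: 5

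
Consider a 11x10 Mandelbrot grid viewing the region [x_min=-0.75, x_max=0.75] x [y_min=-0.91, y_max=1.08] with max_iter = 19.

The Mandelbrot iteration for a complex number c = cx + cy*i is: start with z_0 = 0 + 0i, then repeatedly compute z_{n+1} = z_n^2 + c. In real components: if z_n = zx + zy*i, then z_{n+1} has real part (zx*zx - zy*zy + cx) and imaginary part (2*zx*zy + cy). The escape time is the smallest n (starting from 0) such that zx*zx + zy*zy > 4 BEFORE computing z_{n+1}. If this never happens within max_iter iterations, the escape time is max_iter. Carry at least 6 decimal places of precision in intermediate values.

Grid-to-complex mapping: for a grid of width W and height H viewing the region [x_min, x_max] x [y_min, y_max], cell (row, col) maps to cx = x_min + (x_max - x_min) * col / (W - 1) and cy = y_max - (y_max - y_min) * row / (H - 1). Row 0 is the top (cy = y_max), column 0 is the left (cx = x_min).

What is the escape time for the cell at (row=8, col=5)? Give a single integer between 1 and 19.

Answer: 13

Derivation:
z_0 = 0 + 0i, c = 0.0000 + -0.6889i
Iter 1: z = 0.0000 + -0.6889i, |z|^2 = 0.4746
Iter 2: z = -0.4746 + -0.6889i, |z|^2 = 0.6998
Iter 3: z = -0.2494 + -0.0350i, |z|^2 = 0.0634
Iter 4: z = 0.0609 + -0.6714i, |z|^2 = 0.4545
Iter 5: z = -0.4471 + -0.7707i, |z|^2 = 0.7939
Iter 6: z = -0.3941 + 0.0003i, |z|^2 = 0.1554
Iter 7: z = 0.1554 + -0.6891i, |z|^2 = 0.4990
Iter 8: z = -0.4507 + -0.9030i, |z|^2 = 1.0186
Iter 9: z = -0.6122 + 0.1251i, |z|^2 = 0.3905
Iter 10: z = 0.3592 + -0.8421i, |z|^2 = 0.8382
Iter 11: z = -0.5801 + -1.2938i, |z|^2 = 2.0106
Iter 12: z = -1.3375 + 0.8123i, |z|^2 = 2.4486
Iter 13: z = 1.1290 + -2.8617i, |z|^2 = 9.4639
Escaped at iteration 13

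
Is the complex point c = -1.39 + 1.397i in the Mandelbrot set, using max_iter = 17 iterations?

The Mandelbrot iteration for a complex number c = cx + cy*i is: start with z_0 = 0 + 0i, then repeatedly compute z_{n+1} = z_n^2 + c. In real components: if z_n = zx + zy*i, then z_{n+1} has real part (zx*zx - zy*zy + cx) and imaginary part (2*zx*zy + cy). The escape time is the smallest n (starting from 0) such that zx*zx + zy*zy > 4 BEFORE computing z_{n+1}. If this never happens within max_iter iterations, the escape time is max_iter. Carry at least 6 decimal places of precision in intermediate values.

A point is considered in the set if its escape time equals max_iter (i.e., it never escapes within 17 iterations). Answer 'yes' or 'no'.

Answer: no

Derivation:
z_0 = 0 + 0i, c = -1.3900 + 1.3970i
Iter 1: z = -1.3900 + 1.3970i, |z|^2 = 3.8837
Iter 2: z = -1.4095 + -2.4867i, |z|^2 = 8.1702
Escaped at iteration 2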